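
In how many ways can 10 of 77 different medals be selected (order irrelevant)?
C(77,10) = 77!/(10!×67!) = 1096993404430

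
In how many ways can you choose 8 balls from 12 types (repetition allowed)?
C(8+12-1, 12-1) = C(19, 11) = 75582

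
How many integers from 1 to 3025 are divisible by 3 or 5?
⌊3025/3⌋ + ⌊3025/5⌋ - ⌊3025/15⌋ = 1008 + 605 - 201 = 1412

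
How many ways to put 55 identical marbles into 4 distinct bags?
C(55+4-1, 4-1) = C(58, 3) = 30856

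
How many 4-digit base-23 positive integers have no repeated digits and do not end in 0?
Last digit: 22 nonzero choices. First digit: 21 (nonzero, ≠last). Middle 2: P(21,2) = 420. Total = 194040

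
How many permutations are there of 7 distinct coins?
7! = 5040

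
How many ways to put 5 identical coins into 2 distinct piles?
C(5+2-1, 2-1) = C(6, 1) = 6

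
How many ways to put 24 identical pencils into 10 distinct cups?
C(24+10-1, 10-1) = C(33, 9) = 38567100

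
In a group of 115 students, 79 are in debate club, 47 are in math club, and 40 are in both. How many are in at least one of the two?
|A∪B| = |A| + |B| - |A∩B| = 79 + 47 - 40 = 86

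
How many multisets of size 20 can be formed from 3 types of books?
C(20+3-1, 3-1) = C(22, 2) = 231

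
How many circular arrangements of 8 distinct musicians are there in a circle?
Circular: fix one position, arrange the rest. (8-1)! = 5040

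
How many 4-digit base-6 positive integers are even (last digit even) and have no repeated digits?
Last∈{0,2,4}. Last=0: 60. Last nonzero: 2×4×P(4,2) = 96. Total = 156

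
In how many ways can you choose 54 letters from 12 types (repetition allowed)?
C(54+12-1, 12-1) = C(65, 11) = 895068996640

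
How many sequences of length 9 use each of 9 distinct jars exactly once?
9! = 362880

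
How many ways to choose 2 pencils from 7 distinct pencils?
C(7,2) = 7!/(2!×5!) = 21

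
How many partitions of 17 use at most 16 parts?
By conjugation, equals partitions of 17 into parts ≤ 16. Let r_j(i) = number of partitions of i into parts ≤ j, for i = 0..17. r_1(i) = 1 for all i; r_j(i) = r_{j-1}(i) + r_j(i-j). Rows j = 2..16: ≤2: 1 1 2 2 3 3 4 4 5 5 6 6 7 7 8 8 9 9; ≤3: 1 1 2 3 4 5 7 8 10 12 14 16 19 21 24 27 30 33; ≤4: 1 1 2 3 5 6 9 11 15 18 23 27 34 39 47 54 64 72; ≤5: 1 1 2 3 5 7 10 13 18 23 30 37 47 57 70 84 101 119; ≤6: 1 1 2 3 5 7 11 14 20 26 35 44 58 71 90 110 136 163; ≤7: 1 1 2 3 5 7 11 15 21 28 38 49 65 82 105 131 164 201; ≤8: 1 1 2 3 5 7 11 15 22 29 40 52 70 89 116 146 186 230; ≤9: 1 1 2 3 5 7 11 15 22 30 41 54 73 94 123 157 201 252; ≤10: 1 1 2 3 5 7 11 15 22 30 42 55 75 97 128 164 212 267; ≤11: 1 1 2 3 5 7 11 15 22 30 42 56 76 99 131 169 219 278; ≤12: 1 1 2 3 5 7 11 15 22 30 42 56 77 100 133 172 224 285; ≤13: 1 1 2 3 5 7 11 15 22 30 42 56 77 101 134 174 227 290; ≤14: 1 1 2 3 5 7 11 15 22 30 42 56 77 101 135 175 229 293; ≤15: 1 1 2 3 5 7 11 15 22 30 42 56 77 101 135 176 230 295; ≤16: 1 1 2 3 5 7 11 15 22 30 42 56 77 101 135 176 231 296. r_16(17) = 296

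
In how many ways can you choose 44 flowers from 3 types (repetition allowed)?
C(44+3-1, 3-1) = C(46, 2) = 1035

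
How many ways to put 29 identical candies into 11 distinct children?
C(29+11-1, 11-1) = C(39, 10) = 635745396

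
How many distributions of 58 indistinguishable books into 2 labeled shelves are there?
C(58+2-1, 2-1) = C(59, 1) = 59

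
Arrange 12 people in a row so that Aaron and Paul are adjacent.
Treat as block: (12-1)! × 2! = 39916800 × 2 = 79833600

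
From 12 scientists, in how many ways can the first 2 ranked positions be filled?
P(12,2) = 12!/(12-2)! = 132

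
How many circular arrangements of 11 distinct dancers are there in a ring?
Circular: fix one position, arrange the rest. (11-1)! = 3628800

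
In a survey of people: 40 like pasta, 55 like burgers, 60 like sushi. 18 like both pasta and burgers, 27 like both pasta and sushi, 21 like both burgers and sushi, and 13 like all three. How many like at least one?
|A∪B∪C| = 40+55+60-18-27-21+13 = 102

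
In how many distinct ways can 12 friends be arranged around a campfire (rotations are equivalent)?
Circular: fix one position, arrange the rest. (12-1)! = 39916800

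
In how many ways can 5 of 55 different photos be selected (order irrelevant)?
C(55,5) = 55!/(5!×50!) = 3478761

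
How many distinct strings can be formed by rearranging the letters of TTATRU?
6! / (1! × 1! × 1! × 3!) = 120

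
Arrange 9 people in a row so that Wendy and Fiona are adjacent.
Treat as block: (9-1)! × 2! = 40320 × 2 = 80640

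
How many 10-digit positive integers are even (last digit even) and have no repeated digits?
Last∈{0,2,4,6,8}. Last=0: 362880. Last nonzero: 4×8×P(8,8) = 1290240. Total = 1653120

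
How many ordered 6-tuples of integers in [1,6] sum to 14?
Coefficient of x^14 in (x + x² + ... + x^6)^6. By inclusion-exclusion on dice exceeding 6: Σ_j (-1)^j C(6,j)·C(14-1-6j, 5) = C(6,0)·C(13,5) - C(6,1)·C(7,5) = 1·1287 - 6·21 = 1161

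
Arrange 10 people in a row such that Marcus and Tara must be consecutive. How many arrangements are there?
Treat the 2 as one block: (10-2+1)! × 2! = 362880 × 2 = 725760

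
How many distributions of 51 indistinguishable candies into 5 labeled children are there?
C(51+5-1, 5-1) = C(55, 4) = 341055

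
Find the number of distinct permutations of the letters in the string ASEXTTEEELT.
11! / (4! × 3! × 1! × 1! × 1! × 1!) = 277200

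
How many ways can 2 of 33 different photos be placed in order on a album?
P(33,2) = 33!/(33-2)! = 1056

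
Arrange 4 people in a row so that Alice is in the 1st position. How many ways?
Fix one position: (4-1)! = 6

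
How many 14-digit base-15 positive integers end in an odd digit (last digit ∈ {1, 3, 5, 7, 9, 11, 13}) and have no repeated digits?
Last∈{1,3,5,7,9,11,13}. Last=0: 0. Last nonzero: 7×13×P(13,12) = 566658892800. Total = 566658892800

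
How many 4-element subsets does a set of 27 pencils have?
C(27,4) = 27!/(4!×23!) = 17550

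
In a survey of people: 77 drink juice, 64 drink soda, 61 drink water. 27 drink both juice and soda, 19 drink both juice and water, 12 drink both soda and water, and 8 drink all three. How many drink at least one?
|A∪B∪C| = 77+64+61-27-19-12+8 = 152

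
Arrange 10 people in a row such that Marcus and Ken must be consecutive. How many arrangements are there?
Treat the 2 as one block: (10-2+1)! × 2! = 362880 × 2 = 725760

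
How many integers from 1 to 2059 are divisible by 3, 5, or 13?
⌊2059/3⌋+⌊2059/5⌋+⌊2059/13⌋ - ⌊2059/15⌋-⌊2059/39⌋-⌊2059/65⌋ + ⌊2059/195⌋ = 686+411+158 - 137-52-31 + 10 = 1045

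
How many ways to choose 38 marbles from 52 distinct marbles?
C(52,38) = 52!/(38!×14!) = 1768966344600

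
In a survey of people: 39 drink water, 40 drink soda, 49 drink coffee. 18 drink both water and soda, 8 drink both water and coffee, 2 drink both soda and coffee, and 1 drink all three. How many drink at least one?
|A∪B∪C| = 39+40+49-18-8-2+1 = 101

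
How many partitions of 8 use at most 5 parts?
By conjugation, equals partitions of 8 into parts ≤ 5. Let r_j(i) = number of partitions of i into parts ≤ j, for i = 0..8. r_1(i) = 1 for all i; r_j(i) = r_{j-1}(i) + r_j(i-j). Rows j = 2..5: ≤2: 1 1 2 2 3 3 4 4 5; ≤3: 1 1 2 3 4 5 7 8 10; ≤4: 1 1 2 3 5 6 9 11 15; ≤5: 1 1 2 3 5 7 10 13 18. r_5(8) = 18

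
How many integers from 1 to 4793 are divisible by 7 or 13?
⌊4793/7⌋ + ⌊4793/13⌋ - ⌊4793/91⌋ = 684 + 368 - 52 = 1000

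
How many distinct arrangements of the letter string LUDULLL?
7! / (4! × 1! × 2!) = 105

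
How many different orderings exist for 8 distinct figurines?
8! = 40320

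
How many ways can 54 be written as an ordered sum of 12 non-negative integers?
C(54+12-1, 12-1) = C(65, 11) = 895068996640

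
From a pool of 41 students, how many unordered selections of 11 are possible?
C(41,11) = 41!/(11!×30!) = 3159461968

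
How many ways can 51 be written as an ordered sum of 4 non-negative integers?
C(51+4-1, 4-1) = C(54, 3) = 24804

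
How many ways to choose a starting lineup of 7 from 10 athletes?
C(10,7) = 10!/(7!×3!) = 120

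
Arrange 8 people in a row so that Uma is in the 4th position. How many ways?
Fix one position: (8-1)! = 5040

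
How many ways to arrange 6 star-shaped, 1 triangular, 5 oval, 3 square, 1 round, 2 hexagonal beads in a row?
18! / (6! × 1! × 5! × 3! × 1! × 2!) = 6175128960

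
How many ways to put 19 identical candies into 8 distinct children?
C(19+8-1, 8-1) = C(26, 7) = 657800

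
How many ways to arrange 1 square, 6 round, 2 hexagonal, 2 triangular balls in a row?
11! / (1! × 6! × 2! × 2!) = 13860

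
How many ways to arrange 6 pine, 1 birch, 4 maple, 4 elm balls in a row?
15! / (6! × 1! × 4! × 4!) = 3153150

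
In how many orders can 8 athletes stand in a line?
8! = 40320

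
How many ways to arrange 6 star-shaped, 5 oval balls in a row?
11! / (6! × 5!) = 462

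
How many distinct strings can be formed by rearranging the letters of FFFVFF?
6! / (5! × 1!) = 6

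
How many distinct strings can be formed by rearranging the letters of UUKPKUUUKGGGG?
13! / (3! × 4! × 5! × 1!) = 360360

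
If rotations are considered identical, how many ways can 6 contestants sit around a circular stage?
Circular: fix one position, arrange the rest. (6-1)! = 120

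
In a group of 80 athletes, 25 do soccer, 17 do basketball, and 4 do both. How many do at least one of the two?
|A∪B| = |A| + |B| - |A∩B| = 25 + 17 - 4 = 38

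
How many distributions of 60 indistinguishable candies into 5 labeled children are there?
C(60+5-1, 5-1) = C(64, 4) = 635376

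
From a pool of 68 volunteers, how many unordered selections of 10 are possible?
C(68,10) = 68!/(10!×58!) = 290752384208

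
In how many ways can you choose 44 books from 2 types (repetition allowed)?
C(44+2-1, 2-1) = C(45, 1) = 45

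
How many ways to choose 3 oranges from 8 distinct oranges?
C(8,3) = 8!/(3!×5!) = 56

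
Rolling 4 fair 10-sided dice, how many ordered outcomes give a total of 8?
Coefficient of x^8 in (x + x² + ... + x^10)^4. By inclusion-exclusion on dice exceeding 10: Σ_j (-1)^j C(4,j)·C(8-1-10j, 3) = C(4,0)·C(7,3) = 1·35 = 35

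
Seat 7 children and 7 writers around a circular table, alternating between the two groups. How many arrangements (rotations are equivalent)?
Fix one of the children: (7-1)! ways for the remaining children, × 7! ways for the writers = 720 × 5040 = 3628800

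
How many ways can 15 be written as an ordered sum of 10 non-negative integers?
C(15+10-1, 10-1) = C(24, 9) = 1307504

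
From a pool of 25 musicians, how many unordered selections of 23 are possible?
C(25,23) = 25!/(23!×2!) = 300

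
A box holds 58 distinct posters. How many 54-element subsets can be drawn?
C(58,54) = 58!/(54!×4!) = 424270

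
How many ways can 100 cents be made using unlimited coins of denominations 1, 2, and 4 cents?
Coefficient of x^100 in 1/(1-x^1) · 1/(1-x^2) · 1/(1-x^4). Case on j = number of 4-cent coins (j = 0..25); remainder r = 100 - 4j is made from {1,2} in ⌊r/2⌋+1 ways. r = 100, 96, 92, 88, 84, 80, 76, 72, 68, 64, 60, 56, 52, 48, 44, 40, 36, 32, 28, 24, 20, 16, 12, 8, 4, 0 → 51 + 49 + 47 + 45 + 43 + 41 + 39 + 37 + 35 + 33 + 31 + 29 + 27 + 25 + 23 + 21 + 19 + 17 + 15 + 13 + 11 + 9 + 7 + 5 + 3 + 1 = 676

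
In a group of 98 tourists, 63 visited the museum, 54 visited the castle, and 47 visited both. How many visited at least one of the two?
|A∪B| = |A| + |B| - |A∩B| = 63 + 54 - 47 = 70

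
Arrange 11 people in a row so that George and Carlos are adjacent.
Treat as block: (11-1)! × 2! = 3628800 × 2 = 7257600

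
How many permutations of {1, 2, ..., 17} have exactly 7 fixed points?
Choose the 7 fixed points C(17,7) = 19448, derange the rest: !10 = Σ_{j=0}^{10} (-1)^j·10!/j! = 3628800 - 3628800 + 1814400 - 604800 + 151200 - 30240 + 5040 - 720 + 90 - 10 + 1 = 1334961. Product = 19448 × 1334961 = 25962321528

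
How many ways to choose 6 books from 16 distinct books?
C(16,6) = 16!/(6!×10!) = 8008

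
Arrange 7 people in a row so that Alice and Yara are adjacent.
Treat as block: (7-1)! × 2! = 720 × 2 = 1440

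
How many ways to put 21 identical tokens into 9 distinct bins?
C(21+9-1, 9-1) = C(29, 8) = 4292145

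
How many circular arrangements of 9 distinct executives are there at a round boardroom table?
Circular: fix one position, arrange the rest. (9-1)! = 40320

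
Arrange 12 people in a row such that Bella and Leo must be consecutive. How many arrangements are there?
Treat the 2 as one block: (12-2+1)! × 2! = 39916800 × 2 = 79833600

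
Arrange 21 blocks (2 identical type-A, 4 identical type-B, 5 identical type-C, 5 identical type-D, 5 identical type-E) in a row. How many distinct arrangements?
21! / (2! × 4! × 5! × 5! × 5!) = 615969113760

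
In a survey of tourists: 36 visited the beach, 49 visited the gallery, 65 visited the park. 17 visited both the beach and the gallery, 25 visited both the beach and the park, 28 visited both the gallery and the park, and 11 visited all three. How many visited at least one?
|A∪B∪C| = 36+49+65-17-25-28+11 = 91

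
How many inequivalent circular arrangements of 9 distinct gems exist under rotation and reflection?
(9-1)!/2 = 40320/2 = 20160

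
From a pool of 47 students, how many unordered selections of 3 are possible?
C(47,3) = 47!/(3!×44!) = 16215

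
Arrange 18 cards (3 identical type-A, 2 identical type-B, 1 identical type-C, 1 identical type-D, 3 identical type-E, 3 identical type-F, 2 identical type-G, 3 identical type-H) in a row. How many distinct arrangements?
18! / (3! × 2! × 1! × 1! × 3! × 3! × 2! × 3!) = 1235025792000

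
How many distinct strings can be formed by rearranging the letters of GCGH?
4! / (2! × 1! × 1!) = 12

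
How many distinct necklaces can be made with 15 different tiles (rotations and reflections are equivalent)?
(15-1)!/2 = 87178291200/2 = 43589145600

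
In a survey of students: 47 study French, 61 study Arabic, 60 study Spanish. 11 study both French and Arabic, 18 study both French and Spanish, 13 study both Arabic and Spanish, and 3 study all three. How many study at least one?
|A∪B∪C| = 47+61+60-11-18-13+3 = 129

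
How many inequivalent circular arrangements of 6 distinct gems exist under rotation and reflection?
(6-1)!/2 = 120/2 = 60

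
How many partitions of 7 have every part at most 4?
Let r_j(i) = number of partitions of i into parts ≤ j, for i = 0..7. r_1(i) = 1 for all i; r_j(i) = r_{j-1}(i) + r_j(i-j). Rows j = 2..4: ≤2: 1 1 2 2 3 3 4 4; ≤3: 1 1 2 3 4 5 7 8; ≤4: 1 1 2 3 5 6 9 11. r_4(7) = 11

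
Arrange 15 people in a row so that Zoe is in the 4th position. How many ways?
Fix one position: (15-1)! = 87178291200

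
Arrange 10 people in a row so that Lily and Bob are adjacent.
Treat as block: (10-1)! × 2! = 362880 × 2 = 725760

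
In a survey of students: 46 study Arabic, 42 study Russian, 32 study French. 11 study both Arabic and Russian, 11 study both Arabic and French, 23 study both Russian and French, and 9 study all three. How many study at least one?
|A∪B∪C| = 46+42+32-11-11-23+9 = 84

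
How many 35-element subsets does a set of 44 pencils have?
C(44,35) = 44!/(35!×9!) = 708930508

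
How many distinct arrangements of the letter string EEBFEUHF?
8! / (1! × 2! × 1! × 3! × 1!) = 3360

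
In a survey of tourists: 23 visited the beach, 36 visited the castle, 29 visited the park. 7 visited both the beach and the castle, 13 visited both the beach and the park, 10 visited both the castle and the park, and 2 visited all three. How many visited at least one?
|A∪B∪C| = 23+36+29-7-13-10+2 = 60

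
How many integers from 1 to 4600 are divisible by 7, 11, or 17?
⌊4600/7⌋+⌊4600/11⌋+⌊4600/17⌋ - ⌊4600/77⌋-⌊4600/119⌋-⌊4600/187⌋ + ⌊4600/1309⌋ = 657+418+270 - 59-38-24 + 3 = 1227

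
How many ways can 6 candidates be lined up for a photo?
6! = 720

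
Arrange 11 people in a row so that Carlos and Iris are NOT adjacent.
Total - adjacent = 11! - (11-1)!×2 = 39916800 - 7257600 = 32659200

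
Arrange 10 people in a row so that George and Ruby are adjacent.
Treat as block: (10-1)! × 2! = 362880 × 2 = 725760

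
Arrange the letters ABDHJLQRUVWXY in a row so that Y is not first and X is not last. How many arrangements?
By inclusion-exclusion: 13! - 2×(13-1)! + (13-2)! = 6227020800 - 958003200 + 39916800 = 5308934400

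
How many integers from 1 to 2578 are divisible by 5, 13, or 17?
⌊2578/5⌋+⌊2578/13⌋+⌊2578/17⌋ - ⌊2578/65⌋-⌊2578/85⌋-⌊2578/221⌋ + ⌊2578/1105⌋ = 515+198+151 - 39-30-11 + 2 = 786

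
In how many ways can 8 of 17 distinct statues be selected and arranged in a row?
P(17,8) = 17!/(17-8)! = 980179200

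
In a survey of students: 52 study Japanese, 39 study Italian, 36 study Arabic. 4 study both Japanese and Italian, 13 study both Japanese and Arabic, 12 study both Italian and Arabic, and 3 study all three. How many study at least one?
|A∪B∪C| = 52+39+36-4-13-12+3 = 101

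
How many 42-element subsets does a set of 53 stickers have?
C(53,42) = 53!/(42!×11!) = 76223753060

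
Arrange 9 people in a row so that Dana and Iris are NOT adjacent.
Total - adjacent = 9! - (9-1)!×2 = 362880 - 80640 = 282240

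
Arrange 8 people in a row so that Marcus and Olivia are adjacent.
Treat as block: (8-1)! × 2! = 5040 × 2 = 10080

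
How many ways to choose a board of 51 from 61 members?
C(61,51) = 61!/(51!×10!) = 90177170226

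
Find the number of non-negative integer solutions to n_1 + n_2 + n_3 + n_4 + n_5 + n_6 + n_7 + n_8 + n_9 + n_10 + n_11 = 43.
C(43+11-1, 11-1) = C(53, 10) = 19499099620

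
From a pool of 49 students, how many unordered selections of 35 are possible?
C(49,35) = 49!/(35!×14!) = 675248872536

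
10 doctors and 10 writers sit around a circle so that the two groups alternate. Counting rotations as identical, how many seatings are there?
Fix one of the doctors: (10-1)! ways for the remaining doctors, × 10! ways for the writers = 362880 × 3628800 = 1316818944000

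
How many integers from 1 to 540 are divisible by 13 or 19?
⌊540/13⌋ + ⌊540/19⌋ - ⌊540/247⌋ = 41 + 28 - 2 = 67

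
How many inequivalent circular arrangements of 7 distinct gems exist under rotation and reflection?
(7-1)!/2 = 720/2 = 360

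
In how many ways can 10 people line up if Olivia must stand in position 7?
Fix one position: (10-1)! = 362880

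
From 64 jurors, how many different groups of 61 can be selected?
C(64,61) = 64!/(61!×3!) = 41664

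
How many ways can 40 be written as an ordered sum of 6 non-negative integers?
C(40+6-1, 6-1) = C(45, 5) = 1221759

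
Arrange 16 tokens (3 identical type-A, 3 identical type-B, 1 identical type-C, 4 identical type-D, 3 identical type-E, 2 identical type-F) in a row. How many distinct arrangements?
16! / (3! × 3! × 1! × 4! × 3! × 2!) = 2018016000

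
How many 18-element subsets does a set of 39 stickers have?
C(39,18) = 39!/(18!×21!) = 62359143990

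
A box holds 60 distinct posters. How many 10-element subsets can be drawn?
C(60,10) = 60!/(10!×50!) = 75394027566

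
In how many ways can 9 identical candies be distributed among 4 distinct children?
C(9+4-1, 4-1) = C(12, 3) = 220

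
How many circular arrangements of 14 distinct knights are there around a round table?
Circular: fix one position, arrange the rest. (14-1)! = 6227020800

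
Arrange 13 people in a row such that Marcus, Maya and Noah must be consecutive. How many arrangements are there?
Treat the 3 as one block: (13-3+1)! × 3! = 39916800 × 6 = 239500800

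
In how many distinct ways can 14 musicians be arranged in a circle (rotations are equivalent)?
Circular: fix one position, arrange the rest. (14-1)! = 6227020800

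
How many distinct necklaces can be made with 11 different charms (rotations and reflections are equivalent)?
(11-1)!/2 = 3628800/2 = 1814400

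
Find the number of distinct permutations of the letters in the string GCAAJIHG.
8! / (2! × 1! × 1! × 1! × 2! × 1!) = 10080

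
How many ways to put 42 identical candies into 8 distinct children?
C(42+8-1, 8-1) = C(49, 7) = 85900584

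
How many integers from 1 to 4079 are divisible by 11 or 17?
⌊4079/11⌋ + ⌊4079/17⌋ - ⌊4079/187⌋ = 370 + 239 - 21 = 588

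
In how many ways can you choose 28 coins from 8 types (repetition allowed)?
C(28+8-1, 8-1) = C(35, 7) = 6724520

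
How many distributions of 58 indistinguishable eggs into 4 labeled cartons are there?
C(58+4-1, 4-1) = C(61, 3) = 35990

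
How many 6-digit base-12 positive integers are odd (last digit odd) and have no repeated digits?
Last∈{1,3,5,7,9,11}. Last=0: 0. Last nonzero: 6×10×P(10,4) = 302400. Total = 302400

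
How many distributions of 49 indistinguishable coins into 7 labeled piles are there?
C(49+7-1, 7-1) = C(55, 6) = 28989675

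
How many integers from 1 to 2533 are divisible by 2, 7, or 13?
⌊2533/2⌋+⌊2533/7⌋+⌊2533/13⌋ - ⌊2533/14⌋-⌊2533/26⌋-⌊2533/91⌋ + ⌊2533/182⌋ = 1266+361+194 - 180-97-27 + 13 = 1530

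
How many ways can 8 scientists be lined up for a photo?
8! = 40320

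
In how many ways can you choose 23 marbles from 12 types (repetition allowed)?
C(23+12-1, 12-1) = C(34, 11) = 286097760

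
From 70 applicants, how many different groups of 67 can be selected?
C(70,67) = 70!/(67!×3!) = 54740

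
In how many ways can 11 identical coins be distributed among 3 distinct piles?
C(11+3-1, 3-1) = C(13, 2) = 78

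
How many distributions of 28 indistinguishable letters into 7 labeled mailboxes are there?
C(28+7-1, 7-1) = C(34, 6) = 1344904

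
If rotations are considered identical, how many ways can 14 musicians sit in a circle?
Circular: fix one position, arrange the rest. (14-1)! = 6227020800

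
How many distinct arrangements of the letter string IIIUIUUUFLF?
11! / (4! × 4! × 1! × 2!) = 34650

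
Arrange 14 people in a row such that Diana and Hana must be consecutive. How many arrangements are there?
Treat the 2 as one block: (14-2+1)! × 2! = 6227020800 × 2 = 12454041600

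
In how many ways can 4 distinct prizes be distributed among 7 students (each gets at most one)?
P(7,4) = 7!/(7-4)! = 840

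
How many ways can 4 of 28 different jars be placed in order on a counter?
P(28,4) = 28!/(28-4)! = 491400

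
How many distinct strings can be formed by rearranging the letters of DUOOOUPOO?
9! / (2! × 1! × 5! × 1!) = 1512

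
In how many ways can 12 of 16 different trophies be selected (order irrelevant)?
C(16,12) = 16!/(12!×4!) = 1820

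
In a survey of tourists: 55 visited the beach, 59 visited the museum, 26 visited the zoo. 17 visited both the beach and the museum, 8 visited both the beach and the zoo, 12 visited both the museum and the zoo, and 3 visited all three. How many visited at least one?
|A∪B∪C| = 55+59+26-17-8-12+3 = 106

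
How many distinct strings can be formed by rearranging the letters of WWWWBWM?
7! / (5! × 1! × 1!) = 42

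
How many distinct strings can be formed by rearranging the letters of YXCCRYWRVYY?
11! / (2! × 4! × 1! × 1! × 1! × 2!) = 415800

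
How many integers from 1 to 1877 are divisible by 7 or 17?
⌊1877/7⌋ + ⌊1877/17⌋ - ⌊1877/119⌋ = 268 + 110 - 15 = 363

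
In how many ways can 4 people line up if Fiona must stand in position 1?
Fix one position: (4-1)! = 6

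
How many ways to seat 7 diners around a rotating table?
Circular: fix one position, arrange the rest. (7-1)! = 720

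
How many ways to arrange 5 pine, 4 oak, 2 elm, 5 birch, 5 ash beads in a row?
21! / (5! × 4! × 2! × 5! × 5!) = 615969113760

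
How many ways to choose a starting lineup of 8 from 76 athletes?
C(76,8) = 76!/(8!×68!) = 18855883575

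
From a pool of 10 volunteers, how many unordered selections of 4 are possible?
C(10,4) = 10!/(4!×6!) = 210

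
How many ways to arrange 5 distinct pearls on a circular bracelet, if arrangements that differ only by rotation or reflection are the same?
(5-1)!/2 = 24/2 = 12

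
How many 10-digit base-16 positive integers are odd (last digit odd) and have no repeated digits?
Last∈{1,3,5,7,9,11,13,15}. Last=0: 0. Last nonzero: 8×14×P(14,8) = 13561067520. Total = 13561067520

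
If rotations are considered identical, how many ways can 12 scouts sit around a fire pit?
Circular: fix one position, arrange the rest. (12-1)! = 39916800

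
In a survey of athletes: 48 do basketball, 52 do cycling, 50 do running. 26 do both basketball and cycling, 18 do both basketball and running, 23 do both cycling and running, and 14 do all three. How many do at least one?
|A∪B∪C| = 48+52+50-26-18-23+14 = 97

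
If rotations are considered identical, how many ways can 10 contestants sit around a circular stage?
Circular: fix one position, arrange the rest. (10-1)! = 362880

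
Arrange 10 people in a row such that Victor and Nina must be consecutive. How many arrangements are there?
Treat the 2 as one block: (10-2+1)! × 2! = 362880 × 2 = 725760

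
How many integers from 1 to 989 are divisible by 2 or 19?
⌊989/2⌋ + ⌊989/19⌋ - ⌊989/38⌋ = 494 + 52 - 26 = 520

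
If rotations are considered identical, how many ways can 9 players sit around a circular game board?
Circular: fix one position, arrange the rest. (9-1)! = 40320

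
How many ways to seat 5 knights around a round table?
Circular: fix one position, arrange the rest. (5-1)! = 24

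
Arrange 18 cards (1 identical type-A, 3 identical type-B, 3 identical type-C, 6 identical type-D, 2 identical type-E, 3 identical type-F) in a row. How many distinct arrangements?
18! / (1! × 3! × 3! × 6! × 2! × 3!) = 20583763200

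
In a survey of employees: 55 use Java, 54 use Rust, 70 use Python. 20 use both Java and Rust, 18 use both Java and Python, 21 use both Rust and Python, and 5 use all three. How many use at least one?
|A∪B∪C| = 55+54+70-20-18-21+5 = 125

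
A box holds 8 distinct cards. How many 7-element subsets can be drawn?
C(8,7) = 8!/(7!×1!) = 8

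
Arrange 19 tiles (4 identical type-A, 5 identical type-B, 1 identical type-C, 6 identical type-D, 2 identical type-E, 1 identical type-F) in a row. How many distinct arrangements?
19! / (4! × 5! × 1! × 6! × 2! × 1!) = 29331862560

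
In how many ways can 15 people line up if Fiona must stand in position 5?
Fix one position: (15-1)! = 87178291200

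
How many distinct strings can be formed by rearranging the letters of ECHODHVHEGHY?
12! / (1! × 1! × 1! × 1! × 1! × 4! × 1! × 2!) = 9979200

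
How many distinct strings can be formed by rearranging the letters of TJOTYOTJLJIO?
12! / (1! × 3! × 3! × 3! × 1! × 1!) = 2217600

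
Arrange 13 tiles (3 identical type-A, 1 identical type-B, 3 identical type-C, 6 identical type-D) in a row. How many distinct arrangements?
13! / (3! × 1! × 3! × 6!) = 240240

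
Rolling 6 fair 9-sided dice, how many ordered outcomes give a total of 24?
Coefficient of x^24 in (x + x² + ... + x^9)^6. By inclusion-exclusion on dice exceeding 9: Σ_j (-1)^j C(6,j)·C(24-1-9j, 5) = C(6,0)·C(23,5) - C(6,1)·C(14,5) + C(6,2)·C(5,5) = 1·33649 - 6·2002 + 15·1 = 21652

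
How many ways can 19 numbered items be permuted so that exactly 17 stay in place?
Choose the 17 fixed points C(19,17) = 171, derange the rest: !2 = Σ_{j=0}^{2} (-1)^j·2!/j! = 2 - 2 + 1 = 1. Product = 171 × 1 = 171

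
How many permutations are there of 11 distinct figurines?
11! = 39916800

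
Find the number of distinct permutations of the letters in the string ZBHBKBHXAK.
10! / (1! × 1! × 3! × 2! × 1! × 2!) = 151200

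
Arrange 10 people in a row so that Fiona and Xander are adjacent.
Treat as block: (10-1)! × 2! = 362880 × 2 = 725760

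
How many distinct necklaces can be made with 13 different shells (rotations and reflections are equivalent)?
(13-1)!/2 = 479001600/2 = 239500800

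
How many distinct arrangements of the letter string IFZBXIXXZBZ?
11! / (2! × 2! × 3! × 3! × 1!) = 277200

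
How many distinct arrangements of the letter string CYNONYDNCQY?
11! / (1! × 1! × 2! × 1! × 3! × 3!) = 554400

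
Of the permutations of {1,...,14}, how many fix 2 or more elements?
Exactly j fixed points: C(14,j)·!(14-j); sum over j ≥ 2 (derangement numbers via !m = (m-1)·(!(m-1) + !(m-2)): !0..!12 = 1, 0, 1, 2, 9, 44, 265, 1854, 14833, 133496, 1334961, 14684570, 176214841). Σ_{j=2}^{14} C(14,j)·!(14-j) = C(14,2)·!12 + C(14,3)·!11 + C(14,4)·!10 + C(14,5)·!9 + C(14,6)·!8 + C(14,7)·!7 + C(14,8)·!6 + C(14,9)·!5 + C(14,10)·!4 + C(14,11)·!3 + C(14,12)·!2 + C(14,13)·!1 + C(14,14)·!0 = 91·176214841 + 364·14684570 + 1001·1334961 + 2002·133496 + 3003·14833 + 3432·1854 + 3003·265 + 2002·44 + 1001·9 + 364·2 + 91·1 + 14·0 + 1·1 = 23036089103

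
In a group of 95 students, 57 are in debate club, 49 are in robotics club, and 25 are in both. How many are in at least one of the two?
|A∪B| = |A| + |B| - |A∩B| = 57 + 49 - 25 = 81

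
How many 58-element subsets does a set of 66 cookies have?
C(66,58) = 66!/(58!×8!) = 5743572120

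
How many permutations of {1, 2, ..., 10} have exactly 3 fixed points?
Choose the 3 fixed points C(10,3) = 120, derange the rest: !7 = Σ_{j=0}^{7} (-1)^j·7!/j! = 5040 - 5040 + 2520 - 840 + 210 - 42 + 7 - 1 = 1854. Product = 120 × 1854 = 222480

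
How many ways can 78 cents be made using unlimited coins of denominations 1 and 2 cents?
Coefficient of x^78 in 1/(1-x^1) · 1/(1-x^2). Use j coins of 2 for j = 0..⌊78/2⌋ = 39, the rest in 1s: 39 + 1 = 40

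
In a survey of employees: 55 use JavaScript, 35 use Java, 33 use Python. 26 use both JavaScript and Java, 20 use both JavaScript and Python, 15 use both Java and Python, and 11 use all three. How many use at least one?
|A∪B∪C| = 55+35+33-26-20-15+11 = 73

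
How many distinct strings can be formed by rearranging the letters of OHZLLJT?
7! / (1! × 1! × 2! × 1! × 1! × 1!) = 2520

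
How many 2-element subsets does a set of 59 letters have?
C(59,2) = 59!/(2!×57!) = 1711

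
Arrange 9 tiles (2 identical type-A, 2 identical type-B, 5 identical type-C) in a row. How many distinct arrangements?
9! / (2! × 2! × 5!) = 756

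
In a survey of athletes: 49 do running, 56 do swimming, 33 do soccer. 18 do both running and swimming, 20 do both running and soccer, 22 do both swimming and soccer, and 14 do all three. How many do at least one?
|A∪B∪C| = 49+56+33-18-20-22+14 = 92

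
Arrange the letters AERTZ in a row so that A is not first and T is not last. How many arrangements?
By inclusion-exclusion: 5! - 2×(5-1)! + (5-2)! = 120 - 48 + 6 = 78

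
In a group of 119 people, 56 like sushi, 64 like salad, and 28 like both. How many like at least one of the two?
|A∪B| = |A| + |B| - |A∩B| = 56 + 64 - 28 = 92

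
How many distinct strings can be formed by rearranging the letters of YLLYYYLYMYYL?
12! / (7! × 1! × 4!) = 3960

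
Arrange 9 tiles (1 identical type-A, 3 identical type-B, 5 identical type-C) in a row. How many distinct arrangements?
9! / (1! × 3! × 5!) = 504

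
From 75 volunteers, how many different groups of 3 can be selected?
C(75,3) = 75!/(3!×72!) = 67525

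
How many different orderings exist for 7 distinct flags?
7! = 5040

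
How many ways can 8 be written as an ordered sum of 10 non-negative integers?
C(8+10-1, 10-1) = C(17, 9) = 24310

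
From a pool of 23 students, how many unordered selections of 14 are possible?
C(23,14) = 23!/(14!×9!) = 817190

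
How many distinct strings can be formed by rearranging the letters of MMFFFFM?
7! / (3! × 4!) = 35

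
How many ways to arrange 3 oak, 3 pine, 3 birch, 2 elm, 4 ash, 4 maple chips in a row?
19! / (3! × 3! × 3! × 2! × 4! × 4!) = 488864376000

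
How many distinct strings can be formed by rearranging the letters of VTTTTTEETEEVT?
13! / (4! × 2! × 7!) = 25740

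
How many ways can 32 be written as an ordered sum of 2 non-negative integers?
C(32+2-1, 2-1) = C(33, 1) = 33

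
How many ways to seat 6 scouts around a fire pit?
Circular: fix one position, arrange the rest. (6-1)! = 120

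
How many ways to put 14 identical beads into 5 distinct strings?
C(14+5-1, 5-1) = C(18, 4) = 3060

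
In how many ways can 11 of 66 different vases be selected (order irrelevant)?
C(66,11) = 66!/(11!×55!) = 1074082795968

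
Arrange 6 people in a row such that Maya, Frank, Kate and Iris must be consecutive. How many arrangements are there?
Treat the 4 as one block: (6-4+1)! × 4! = 6 × 24 = 144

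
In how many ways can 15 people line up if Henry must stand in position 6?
Fix one position: (15-1)! = 87178291200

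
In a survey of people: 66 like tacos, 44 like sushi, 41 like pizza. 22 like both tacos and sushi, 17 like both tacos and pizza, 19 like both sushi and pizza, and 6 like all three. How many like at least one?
|A∪B∪C| = 66+44+41-22-17-19+6 = 99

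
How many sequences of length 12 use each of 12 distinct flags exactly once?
12! = 479001600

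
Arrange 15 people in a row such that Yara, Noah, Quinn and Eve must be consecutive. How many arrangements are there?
Treat the 4 as one block: (15-4+1)! × 4! = 479001600 × 24 = 11496038400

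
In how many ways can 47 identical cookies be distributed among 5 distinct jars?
C(47+5-1, 5-1) = C(51, 4) = 249900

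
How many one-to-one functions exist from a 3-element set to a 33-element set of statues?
P(33,3) = 33!/(33-3)! = 32736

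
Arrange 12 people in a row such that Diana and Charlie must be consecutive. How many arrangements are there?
Treat the 2 as one block: (12-2+1)! × 2! = 39916800 × 2 = 79833600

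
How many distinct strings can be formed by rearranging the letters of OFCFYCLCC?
9! / (1! × 2! × 4! × 1! × 1!) = 7560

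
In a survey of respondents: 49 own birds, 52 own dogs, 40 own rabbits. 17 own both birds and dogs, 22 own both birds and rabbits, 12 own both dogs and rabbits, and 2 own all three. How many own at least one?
|A∪B∪C| = 49+52+40-17-22-12+2 = 92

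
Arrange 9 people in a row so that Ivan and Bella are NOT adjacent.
Total - adjacent = 9! - (9-1)!×2 = 362880 - 80640 = 282240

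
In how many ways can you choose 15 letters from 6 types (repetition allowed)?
C(15+6-1, 6-1) = C(20, 5) = 15504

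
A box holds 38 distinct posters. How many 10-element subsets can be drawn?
C(38,10) = 38!/(10!×28!) = 472733756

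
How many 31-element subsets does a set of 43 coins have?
C(43,31) = 43!/(31!×12!) = 15338678264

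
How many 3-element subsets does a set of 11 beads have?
C(11,3) = 11!/(3!×8!) = 165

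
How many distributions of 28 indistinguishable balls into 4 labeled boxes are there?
C(28+4-1, 4-1) = C(31, 3) = 4495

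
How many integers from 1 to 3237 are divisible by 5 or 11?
⌊3237/5⌋ + ⌊3237/11⌋ - ⌊3237/55⌋ = 647 + 294 - 58 = 883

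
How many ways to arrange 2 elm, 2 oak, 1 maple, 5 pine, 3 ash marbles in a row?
13! / (2! × 2! × 1! × 5! × 3!) = 2162160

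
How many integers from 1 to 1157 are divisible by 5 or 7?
⌊1157/5⌋ + ⌊1157/7⌋ - ⌊1157/35⌋ = 231 + 165 - 33 = 363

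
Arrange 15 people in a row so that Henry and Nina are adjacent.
Treat as block: (15-1)! × 2! = 87178291200 × 2 = 174356582400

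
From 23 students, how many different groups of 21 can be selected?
C(23,21) = 23!/(21!×2!) = 253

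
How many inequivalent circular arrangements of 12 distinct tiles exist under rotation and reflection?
(12-1)!/2 = 39916800/2 = 19958400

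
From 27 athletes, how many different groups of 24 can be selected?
C(27,24) = 27!/(24!×3!) = 2925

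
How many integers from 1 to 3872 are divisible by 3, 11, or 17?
⌊3872/3⌋+⌊3872/11⌋+⌊3872/17⌋ - ⌊3872/33⌋-⌊3872/51⌋-⌊3872/187⌋ + ⌊3872/561⌋ = 1290+352+227 - 117-75-20 + 6 = 1663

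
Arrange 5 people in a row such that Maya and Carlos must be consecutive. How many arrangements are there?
Treat the 2 as one block: (5-2+1)! × 2! = 24 × 2 = 48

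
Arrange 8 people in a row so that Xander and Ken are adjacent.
Treat as block: (8-1)! × 2! = 5040 × 2 = 10080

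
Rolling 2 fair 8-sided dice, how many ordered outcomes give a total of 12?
Coefficient of x^12 in (x + x² + ... + x^8)^2. By inclusion-exclusion on dice exceeding 8: Σ_j (-1)^j C(2,j)·C(12-1-8j, 1) = C(2,0)·C(11,1) - C(2,1)·C(3,1) = 1·11 - 2·3 = 5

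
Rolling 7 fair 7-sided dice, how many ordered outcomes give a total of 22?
Coefficient of x^22 in (x + x² + ... + x^7)^7. By inclusion-exclusion on dice exceeding 7: Σ_j (-1)^j C(7,j)·C(22-1-7j, 6) = C(7,0)·C(21,6) - C(7,1)·C(14,6) + C(7,2)·C(7,6) = 1·54264 - 7·3003 + 21·7 = 33390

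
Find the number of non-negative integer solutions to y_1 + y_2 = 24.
C(24+2-1, 2-1) = C(25, 1) = 25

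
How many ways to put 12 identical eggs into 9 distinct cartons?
C(12+9-1, 9-1) = C(20, 8) = 125970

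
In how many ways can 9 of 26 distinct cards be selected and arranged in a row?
P(26,9) = 26!/(26-9)! = 1133836704000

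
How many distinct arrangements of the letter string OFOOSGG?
7! / (2! × 3! × 1! × 1!) = 420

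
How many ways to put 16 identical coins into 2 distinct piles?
C(16+2-1, 2-1) = C(17, 1) = 17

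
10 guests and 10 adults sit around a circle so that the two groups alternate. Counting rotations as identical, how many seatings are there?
Fix one of the guests: (10-1)! ways for the remaining guests, × 10! ways for the adults = 362880 × 3628800 = 1316818944000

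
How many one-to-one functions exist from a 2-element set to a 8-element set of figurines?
P(8,2) = 8!/(8-2)! = 56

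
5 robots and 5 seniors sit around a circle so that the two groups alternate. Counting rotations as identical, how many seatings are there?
Fix one of the robots: (5-1)! ways for the remaining robots, × 5! ways for the seniors = 24 × 120 = 2880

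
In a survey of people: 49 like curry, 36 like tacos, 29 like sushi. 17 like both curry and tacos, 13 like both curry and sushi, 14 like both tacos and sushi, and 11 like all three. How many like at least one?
|A∪B∪C| = 49+36+29-17-13-14+11 = 81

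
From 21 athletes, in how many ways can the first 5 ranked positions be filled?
P(21,5) = 21!/(21-5)! = 2441880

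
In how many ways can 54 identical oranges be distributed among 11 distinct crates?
C(54+11-1, 11-1) = C(64, 10) = 151473214816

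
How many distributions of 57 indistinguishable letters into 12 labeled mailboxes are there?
C(57+12-1, 12-1) = C(68, 11) = 1533058025824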